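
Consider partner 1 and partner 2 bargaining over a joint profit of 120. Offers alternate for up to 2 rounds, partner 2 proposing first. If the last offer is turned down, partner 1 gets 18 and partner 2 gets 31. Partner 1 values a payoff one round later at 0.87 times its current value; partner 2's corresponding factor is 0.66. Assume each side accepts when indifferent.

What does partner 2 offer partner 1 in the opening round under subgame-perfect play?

Round 2 (partner 1 proposes): partner 2 gets 31 if talks fail, so partner 1 offers 31 and keeps 89.
Round 1 (partner 2 proposes): partner 1 can get 89 next round, worth 0.87 × 89 = 77.43 now. Partner 2 offers 77.43 and keeps 120 − 77.43 = 42.57.

77.43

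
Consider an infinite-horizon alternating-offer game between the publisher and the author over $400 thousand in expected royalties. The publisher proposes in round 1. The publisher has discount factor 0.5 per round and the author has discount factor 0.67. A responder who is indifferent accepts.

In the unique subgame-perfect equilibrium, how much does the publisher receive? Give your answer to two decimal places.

198.50

In a stationary SPE each proposer offers the other exactly their discounted continuation value.
If the publisher keeps x when proposing and the author keeps y when proposing, then x = 400 − 0.67y and y = 400 − 0.5x.
Solving: x = 400(1 − 0.67) / (1 − 0.5·0.67) = 132 / 0.665 ≈ 198.4962.
The author gets 400 − 198.4962 ≈ 201.5038.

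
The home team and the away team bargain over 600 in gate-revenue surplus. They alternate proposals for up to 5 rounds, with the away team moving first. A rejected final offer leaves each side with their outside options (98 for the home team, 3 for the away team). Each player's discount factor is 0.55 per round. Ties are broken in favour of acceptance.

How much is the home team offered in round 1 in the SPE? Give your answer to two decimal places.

202.39

Work backward from the last round.
Round 5 (the away team proposes): the home team gets 98 if talks fail, so the away team offers 98 and keeps 502.
Round 4 (the home team proposes): the away team can get 502 next round, worth 0.55 × 502 = 276.1 now. The home team offers 276.1 and keeps 600 − 276.1 = 323.9.
Round 3 (the away team proposes): the home team can get 323.9 next round, worth 0.55 × 323.9 = 178.145 now; the away team offers that and keeps 421.855.
Round 2 (the home team proposes): the away team can get 421.855 next round, worth 0.55 × 421.855 = 232.02025 now, so the home team offers 232.02025, keeping 367.97975.
Round 1 (the away team proposes): the home team can get 367.97975 next round, worth 0.55 × 367.97975 = 202.3888625 now; the away team offers that and keeps 397.6111375.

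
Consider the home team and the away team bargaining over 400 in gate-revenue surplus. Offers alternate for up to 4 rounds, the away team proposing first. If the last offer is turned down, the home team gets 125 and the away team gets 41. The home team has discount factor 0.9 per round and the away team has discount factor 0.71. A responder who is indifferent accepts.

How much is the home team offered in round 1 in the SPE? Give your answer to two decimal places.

Round 4 (the home team proposes): the away team gets 41 if talks fail, so the home team offers 41 and keeps 359.
Round 3 (the away team proposes): the home team can get 359 next round, worth 0.9 × 359 = 323.1 now; the away team offers that and keeps 76.9.
Round 2 (the home team proposes): the away team can get 76.9 next round, worth 0.71 × 76.9 = 54.599 now, so the home team offers 54.599, keeping 345.401.
Round 1 (the away team proposes): the home team can get 345.401 next round, worth 0.9 × 345.401 = 310.8609 now, so the away team offers 310.8609, keeping 89.1391.

310.86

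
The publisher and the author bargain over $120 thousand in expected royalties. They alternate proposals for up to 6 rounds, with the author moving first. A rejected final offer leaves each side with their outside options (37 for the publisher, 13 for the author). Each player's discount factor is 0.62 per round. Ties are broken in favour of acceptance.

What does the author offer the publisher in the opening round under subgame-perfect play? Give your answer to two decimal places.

48.94

Round 6 (the publisher proposes): the author gets 13 if talks fail, so the publisher offers 13 and keeps 107.
Round 5 (the author proposes): the publisher can get 107 next round, worth 0.62 × 107 = 66.34 now; the author offers that and keeps 53.66.
Round 4 (the publisher proposes): the author can get 53.66 next round, worth 0.62 × 53.66 = 33.2692 now. The publisher offers 33.2692 and keeps 120 − 33.2692 = 86.7308.
Round 3 (the author proposes): the publisher can get 86.7308 next round, worth 0.62 × 86.7308 = 53.773096 now, so the author offers 53.773096, keeping 66.226904.
Round 2 (the publisher proposes): the author can get 66.226904 next round, worth 0.62 × 66.226904 = 41.06068048 now. The publisher offers 41.06068048 and keeps 120 − 41.06068048 = 78.93931952.
Round 1 (the author proposes): the publisher can get 78.93931952 next round, worth 0.62 × 78.93931952 = 48.9423781024 now. The author offers 48.9423781024 and keeps 120 − 48.9423781024 = 71.0576218976.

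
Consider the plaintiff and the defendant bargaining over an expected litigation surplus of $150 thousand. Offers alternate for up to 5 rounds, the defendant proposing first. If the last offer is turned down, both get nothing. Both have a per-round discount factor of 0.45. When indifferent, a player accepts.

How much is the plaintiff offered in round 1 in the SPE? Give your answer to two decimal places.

44.64

Round 5 (the defendant proposes): rejection yields 0 for the plaintiff; the defendant offers 0 and keeps 150.
Round 4 (the plaintiff proposes): the defendant can get 150 next round, worth 0.45 × 150 = 67.5 now. The plaintiff offers 67.5 and keeps 150 − 67.5 = 82.5.
Round 3 (the defendant proposes): the plaintiff can get 82.5 next round, worth 0.45 × 82.5 = 37.125 now, so the defendant offers 37.125, keeping 112.875.
Round 2 (the plaintiff proposes): the defendant can get 112.875 next round, worth 0.45 × 112.875 = 50.79375 now; the plaintiff offers that and keeps 99.20625.
Round 1 (the defendant proposes): the plaintiff can get 99.20625 next round, worth 0.45 × 99.20625 = 44.6428125 now, so the defendant offers 44.6428125, keeping 105.3571875.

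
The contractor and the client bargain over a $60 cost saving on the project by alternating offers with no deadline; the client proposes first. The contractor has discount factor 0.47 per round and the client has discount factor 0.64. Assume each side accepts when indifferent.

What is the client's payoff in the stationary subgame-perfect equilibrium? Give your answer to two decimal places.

45.48

In a stationary SPE each proposer offers the other exactly their discounted continuation value.
If the client keeps x when proposing and the contractor keeps y when proposing, then x = 60 − 0.47y and y = 60 − 0.64x.
Solving: x = 60(1 − 0.47) / (1 − 0.64·0.47) = 31.8 / 0.6992 ≈ 45.4805.
The contractor gets 60 − 45.4805 ≈ 14.5195.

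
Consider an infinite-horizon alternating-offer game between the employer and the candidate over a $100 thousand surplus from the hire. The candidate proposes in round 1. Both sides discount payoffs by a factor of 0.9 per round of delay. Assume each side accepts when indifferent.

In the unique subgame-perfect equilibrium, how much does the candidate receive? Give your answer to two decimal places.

52.63

In a stationary SPE each proposer offers the other exactly their discounted continuation value.
If the candidate keeps x when proposing and the employer keeps y when proposing, then x = 100 − 0.9y and y = 100 − 0.9x.
Solving: x = 100(1 − 0.9) / (1 − 0.9·0.9) = 10 / 0.19 ≈ 52.6316.
The employer gets 100 − 52.6316 ≈ 47.3684.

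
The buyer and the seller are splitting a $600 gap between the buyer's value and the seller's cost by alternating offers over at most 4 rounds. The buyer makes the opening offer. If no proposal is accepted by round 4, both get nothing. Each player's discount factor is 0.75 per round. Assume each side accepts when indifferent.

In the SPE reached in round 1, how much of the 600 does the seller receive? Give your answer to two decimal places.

365.63

Solve by backward induction from round 4.
Round 4 (the seller proposes): the buyer will accept anything ≥ 0, so the seller offers 0 and keeps 600.
Round 3 (the buyer proposes): the seller can get 600 next round, worth 0.75 × 600 = 450 now; the buyer offers that and keeps 150.
Round 2 (the seller proposes): the buyer can get 150 next round, worth 0.75 × 150 = 112.5 now; the seller offers that and keeps 487.5.
Round 1 (the buyer proposes): the seller can get 487.5 next round, worth 0.75 × 487.5 = 365.625 now. The buyer offers 365.625 and keeps 600 − 365.625 = 234.375.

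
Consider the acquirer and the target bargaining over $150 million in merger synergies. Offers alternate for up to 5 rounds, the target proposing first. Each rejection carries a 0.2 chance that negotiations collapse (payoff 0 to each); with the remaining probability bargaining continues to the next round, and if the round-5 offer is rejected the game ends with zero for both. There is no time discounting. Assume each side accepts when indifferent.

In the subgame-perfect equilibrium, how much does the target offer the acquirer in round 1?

Round 5 (the target proposes): rejection yields 0 for the acquirer; the target offers 0 and keeps 150.
Round 4 (the acquirer proposes): rejecting gives the target an expected 0.8 × 150 = 120, so the acquirer offers 120, keeping 30.
Round 3 (the target proposes): rejecting gives the acquirer an expected 0.8 × 30 = 24. The target offers 24 and keeps 150 − 24 = 126.
Round 2 (the acquirer proposes): rejecting gives the target an expected 0.8 × 126 = 100.8, so the acquirer offers 100.8, keeping 49.2.
Round 1 (the target proposes): rejecting gives the acquirer an expected 0.8 × 49.2 = 39.36. The target offers 39.36 and keeps 150 − 39.36 = 110.64.

39.36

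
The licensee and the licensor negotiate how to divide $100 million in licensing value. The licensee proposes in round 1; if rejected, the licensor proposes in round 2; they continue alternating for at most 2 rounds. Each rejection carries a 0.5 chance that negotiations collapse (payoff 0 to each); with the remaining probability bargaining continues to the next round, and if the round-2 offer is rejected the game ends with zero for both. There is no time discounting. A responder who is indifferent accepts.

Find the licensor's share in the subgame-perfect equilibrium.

By backward induction:
Round 2 (the licensor proposes): rejection yields 0 for the licensee; the licensor offers 0 and keeps 100.
Round 1 (the licensee proposes): rejecting gives the licensor an expected 0.5 × 100 = 50; the licensee offers that and keeps 50.

50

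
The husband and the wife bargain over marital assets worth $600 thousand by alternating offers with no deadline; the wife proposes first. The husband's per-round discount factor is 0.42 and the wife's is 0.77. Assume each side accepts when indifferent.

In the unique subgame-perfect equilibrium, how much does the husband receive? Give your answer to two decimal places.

In a stationary SPE each proposer offers the other exactly their discounted continuation value.
If the wife keeps x when proposing and the husband keeps y when proposing, then x = 600 − 0.42y and y = 600 − 0.77x.
Solving: x = 600(1 − 0.42) / (1 − 0.77·0.42) = 348 / 0.6766 ≈ 514.3364.
The husband gets 600 − 514.3364 ≈ 85.6636.

85.66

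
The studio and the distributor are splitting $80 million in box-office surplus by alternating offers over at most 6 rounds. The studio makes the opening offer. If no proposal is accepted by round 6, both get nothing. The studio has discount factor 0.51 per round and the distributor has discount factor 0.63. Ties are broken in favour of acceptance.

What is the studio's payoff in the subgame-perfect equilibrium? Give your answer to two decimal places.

Work backward from the last round.
Round 6 (the distributor proposes): rejection yields 0 for the studio; the distributor offers 0 and keeps 80.
Round 5 (the studio proposes): the distributor can get 80 next round, worth 0.63 × 80 = 50.4 now. The studio offers 50.4 and keeps 80 − 50.4 = 29.6.
Round 4 (the distributor proposes): the studio can get 29.6 next round, worth 0.51 × 29.6 = 15.096 now; the distributor offers that and keeps 64.904.
Round 3 (the studio proposes): the distributor can get 64.904 next round, worth 0.63 × 64.904 = 40.88952 now. The studio offers 40.88952 and keeps 80 − 40.88952 = 39.11048.
Round 2 (the distributor proposes): the studio can get 39.11048 next round, worth 0.51 × 39.11048 = 19.9463448 now; the distributor offers that and keeps 60.0536552.
Round 1 (the studio proposes): the distributor can get 60.0536552 next round, worth 0.63 × 60.0536552 = 37.833802776 now, so the studio offers 37.833802776, keeping 42.166197224.

42.17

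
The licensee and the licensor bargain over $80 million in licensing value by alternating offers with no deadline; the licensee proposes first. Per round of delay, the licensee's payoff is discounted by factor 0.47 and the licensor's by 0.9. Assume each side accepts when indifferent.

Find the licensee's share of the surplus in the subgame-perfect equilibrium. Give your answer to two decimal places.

When the licensee proposes, the licensor accepts any offer worth at least 0.9 times what the licensor would get by proposing next round; and vice versa.
This gives x = 80 − 0.9y and y = 80 − 0.47x, where x and y are each side's share when it proposes.
Hence (1 − 0.9·0.47)x = 80(1 − 0.9), i.e. 0.577·x = 8.
x ≈ 13.8648; the licensor's share is 80 − x ≈ 66.1352.

13.86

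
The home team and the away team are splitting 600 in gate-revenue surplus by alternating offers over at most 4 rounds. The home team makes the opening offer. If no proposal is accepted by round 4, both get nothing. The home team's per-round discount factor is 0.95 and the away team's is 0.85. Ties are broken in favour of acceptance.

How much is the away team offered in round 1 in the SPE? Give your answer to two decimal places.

Round 4 (the away team proposes): the home team will accept anything ≥ 0, so the away team offers 0 and keeps 600.
Round 3 (the home team proposes): the away team can get 600 next round, worth 0.85 × 600 = 510 now; the home team offers that and keeps 90.
Round 2 (the away team proposes): the home team can get 90 next round, worth 0.95 × 90 = 85.5 now. The away team offers 85.5 and keeps 600 − 85.5 = 514.5.
Round 1 (the home team proposes): the away team can get 514.5 next round, worth 0.85 × 514.5 = 437.325 now. The home team offers 437.325 and keeps 600 − 437.325 = 162.675.

437.33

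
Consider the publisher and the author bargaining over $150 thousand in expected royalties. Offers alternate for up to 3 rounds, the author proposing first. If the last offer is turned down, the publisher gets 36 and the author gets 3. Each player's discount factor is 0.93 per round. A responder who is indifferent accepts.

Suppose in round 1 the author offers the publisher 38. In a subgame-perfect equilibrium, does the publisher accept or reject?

Reject

Round 3 (the author proposes): the publisher gets 36 if talks fail, so the author offers 36 and keeps 114.
Round 2 (the publisher proposes): the author can get 114 next round, worth 0.93 × 114 = 106.02 now. The publisher offers 106.02 and keeps 150 − 106.02 = 43.98.
So by rejecting in round 1, the publisher gets 43.98 next round, worth 0.93 × 43.98 = 40.9014 now.
Offer 38 < 40.9014, so the publisher rejects.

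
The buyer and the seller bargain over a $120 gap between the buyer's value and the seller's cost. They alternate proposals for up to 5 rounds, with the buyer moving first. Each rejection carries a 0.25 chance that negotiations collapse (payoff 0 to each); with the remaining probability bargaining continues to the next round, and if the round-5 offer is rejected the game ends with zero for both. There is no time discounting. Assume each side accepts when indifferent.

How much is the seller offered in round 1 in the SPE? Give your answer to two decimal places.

35.16

Round 5 (the buyer proposes): the seller will accept anything ≥ 0, so the buyer offers 0 and keeps 120.
Round 4 (the seller proposes): rejecting gives the buyer an expected 0.75 × 120 = 90, so the seller offers 90, keeping 30.
Round 3 (the buyer proposes): rejecting gives the seller an expected 0.75 × 30 = 22.5; the buyer offers that and keeps 97.5.
Round 2 (the seller proposes): rejecting gives the buyer an expected 0.75 × 97.5 = 73.125; the seller offers that and keeps 46.875.
Round 1 (the buyer proposes): rejecting gives the seller an expected 0.75 × 46.875 = 35.15625; the buyer offers that and keeps 84.84375.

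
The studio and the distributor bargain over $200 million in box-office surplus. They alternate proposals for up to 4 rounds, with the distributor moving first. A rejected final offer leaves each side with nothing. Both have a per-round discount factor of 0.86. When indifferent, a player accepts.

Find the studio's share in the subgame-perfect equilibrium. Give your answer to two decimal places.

Round 4 (the studio proposes): rejection yields 0 for the distributor; the studio offers 0 and keeps 200.
Round 3 (the distributor proposes): the studio can get 200 next round, worth 0.86 × 200 = 172 now; the distributor offers that and keeps 28.
Round 2 (the studio proposes): the distributor can get 28 next round, worth 0.86 × 28 = 24.08 now. The studio offers 24.08 and keeps 200 − 24.08 = 175.92.
Round 1 (the distributor proposes): the studio can get 175.92 next round, worth 0.86 × 175.92 = 151.2912 now, so the distributor offers 151.2912, keeping 48.7088.

151.29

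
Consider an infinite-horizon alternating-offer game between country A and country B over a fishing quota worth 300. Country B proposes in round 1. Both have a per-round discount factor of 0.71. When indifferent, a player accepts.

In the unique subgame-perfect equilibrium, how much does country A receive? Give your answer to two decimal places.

Let x be country B's share when country B proposes and y be country A's share when country A proposes.
Country A accepts iff offered ≥ 0.71·y, so x = 300 − 0.71y. Symmetrically y = 300 − 0.71x.
Substituting: x = 300 − 0.71(300 − 0.71x), giving x(1 − 0.71·0.71) = 300(1 − 0.71).
So x = 300 × 0.29 / 0.4959 ≈ 175.4386, and country A receives 300 − x ≈ 124.5614.

124.56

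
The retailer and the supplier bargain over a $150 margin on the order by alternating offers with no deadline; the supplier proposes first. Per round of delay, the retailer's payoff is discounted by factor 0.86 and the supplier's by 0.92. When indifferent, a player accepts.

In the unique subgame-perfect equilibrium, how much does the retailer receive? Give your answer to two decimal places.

When the supplier proposes, the retailer accepts any offer worth at least 0.86 times what the retailer would get by proposing next round; and vice versa.
This gives x = 150 − 0.86y and y = 150 − 0.92x, where x and y are each side's share when it proposes.
Hence (1 − 0.86·0.92)x = 150(1 − 0.86), i.e. 0.2088·x = 21.
x ≈ 100.5747; the retailer's share is 150 − x ≈ 49.4253.

49.43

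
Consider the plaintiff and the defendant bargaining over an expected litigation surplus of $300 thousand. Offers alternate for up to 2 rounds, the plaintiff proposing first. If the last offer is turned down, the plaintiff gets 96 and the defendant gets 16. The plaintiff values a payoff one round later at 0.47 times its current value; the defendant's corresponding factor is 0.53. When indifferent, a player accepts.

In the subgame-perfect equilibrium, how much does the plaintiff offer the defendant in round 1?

Round 2 (the defendant proposes): the plaintiff gets 96 if talks fail, so the defendant offers 96 and keeps 204.
Round 1 (the plaintiff proposes): the defendant can get 204 next round, worth 0.53 × 204 = 108.12 now, so the plaintiff offers 108.12, keeping 191.88.

108.12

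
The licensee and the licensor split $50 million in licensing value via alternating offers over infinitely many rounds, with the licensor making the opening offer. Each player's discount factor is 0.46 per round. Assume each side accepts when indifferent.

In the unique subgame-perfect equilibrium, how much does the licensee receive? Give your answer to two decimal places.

15.75

When the licensor proposes, the licensee accepts any offer worth at least 0.46 times what the licensee would get by proposing next round; and vice versa.
This gives x = 50 − 0.46y and y = 50 − 0.46x, where x and y are each side's share when it proposes.
Hence (1 − 0.46·0.46)x = 50(1 − 0.46), i.e. 0.7884·x = 27.
x ≈ 34.2466; the licensee's share is 50 − x ≈ 15.7534.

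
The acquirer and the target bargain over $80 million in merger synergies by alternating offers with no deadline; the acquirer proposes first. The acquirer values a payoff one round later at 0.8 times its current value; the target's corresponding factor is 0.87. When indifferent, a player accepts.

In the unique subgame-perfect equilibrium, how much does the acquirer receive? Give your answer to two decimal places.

In a stationary SPE each proposer offers the other exactly their discounted continuation value.
If the acquirer keeps x when proposing and the target keeps y when proposing, then x = 80 − 0.87y and y = 80 − 0.8x.
Solving: x = 80(1 − 0.87) / (1 − 0.8·0.87) = 10.4 / 0.304 ≈ 34.2105.
The target gets 80 − 34.2105 ≈ 45.7895.

34.21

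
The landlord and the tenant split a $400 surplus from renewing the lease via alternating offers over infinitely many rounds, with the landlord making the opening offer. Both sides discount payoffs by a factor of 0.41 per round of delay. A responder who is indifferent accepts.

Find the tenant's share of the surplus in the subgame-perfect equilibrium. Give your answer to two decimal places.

Let x be the landlord's share when the landlord proposes and y be the tenant's share when the tenant proposes.
The tenant accepts iff offered ≥ 0.41·y, so x = 400 − 0.41y. Symmetrically y = 400 − 0.41x.
Substituting: x = 400 − 0.41(400 − 0.41x), giving x(1 − 0.41·0.41) = 400(1 − 0.41).
So x = 400 × 0.59 / 0.8319 ≈ 283.6879, and the tenant receives 400 − x ≈ 116.3121.

116.31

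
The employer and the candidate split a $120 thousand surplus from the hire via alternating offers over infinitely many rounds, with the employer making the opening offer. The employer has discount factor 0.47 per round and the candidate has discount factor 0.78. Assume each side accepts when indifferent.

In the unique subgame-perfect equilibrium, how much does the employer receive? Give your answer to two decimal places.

When the employer proposes, the candidate accepts any offer worth at least 0.78 times what the candidate would get by proposing next round; and vice versa.
This gives x = 120 − 0.78y and y = 120 − 0.47x, where x and y are each side's share when it proposes.
Hence (1 − 0.78·0.47)x = 120(1 − 0.78), i.e. 0.6334·x = 26.4.
x ≈ 41.6798; the candidate's share is 120 − x ≈ 78.3202.

41.68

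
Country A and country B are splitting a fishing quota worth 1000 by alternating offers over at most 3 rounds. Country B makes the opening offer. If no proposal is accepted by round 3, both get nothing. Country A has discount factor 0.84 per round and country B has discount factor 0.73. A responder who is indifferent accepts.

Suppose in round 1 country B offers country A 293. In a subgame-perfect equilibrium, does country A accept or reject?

Accept

Round 3 (country B proposes): country A will accept anything ≥ 0, so country B offers 0 and keeps 1000.
Round 2 (country A proposes): country B can get 1000 next round, worth 0.73 × 1000 = 730 now. Country A offers 730 and keeps 1000 − 730 = 270.
So by rejecting in round 1, country A gets 270 next round, worth 0.84 × 270 = 226.8 now.
Offer 293 ≥ 226.8, so country A accepts.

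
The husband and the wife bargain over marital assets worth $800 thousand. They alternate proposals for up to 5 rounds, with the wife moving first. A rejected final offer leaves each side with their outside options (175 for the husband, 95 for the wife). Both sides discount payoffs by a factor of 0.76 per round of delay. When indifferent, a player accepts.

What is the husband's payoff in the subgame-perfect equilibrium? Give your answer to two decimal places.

Work backward from the last round.
Round 5 (the wife proposes): the husband gets 175 if talks fail, so the wife offers 175 and keeps 625.
Round 4 (the husband proposes): the wife can get 625 next round, worth 0.76 × 625 = 475 now. The husband offers 475 and keeps 800 − 475 = 325.
Round 3 (the wife proposes): the husband can get 325 next round, worth 0.76 × 325 = 247 now. The wife offers 247 and keeps 800 − 247 = 553.
Round 2 (the husband proposes): the wife can get 553 next round, worth 0.76 × 553 = 420.28 now, so the husband offers 420.28, keeping 379.72.
Round 1 (the wife proposes): the husband can get 379.72 next round, worth 0.76 × 379.72 = 288.5872 now. The wife offers 288.5872 and keeps 800 − 288.5872 = 511.4128.

288.59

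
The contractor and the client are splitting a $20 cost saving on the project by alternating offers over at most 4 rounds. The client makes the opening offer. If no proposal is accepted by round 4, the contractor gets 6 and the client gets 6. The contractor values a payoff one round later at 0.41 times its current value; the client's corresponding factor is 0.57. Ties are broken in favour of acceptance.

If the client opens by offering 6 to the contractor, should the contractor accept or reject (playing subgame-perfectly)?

Accept

Round 4 (the contractor proposes): the client gets 6 if talks fail, so the contractor offers 6 and keeps 14.
Round 3 (the client proposes): the contractor can get 14 next round, worth 0.41 × 14 = 5.74 now, so the client offers 5.74, keeping 14.26.
Round 2 (the contractor proposes): the client can get 14.26 next round, worth 0.57 × 14.26 = 8.1282 now, so the contractor offers 8.1282, keeping 11.8718.
So by rejecting in round 1, the contractor gets 11.8718 next round, worth 0.41 × 11.8718 = 4.867438 now.
Offer 6 ≥ 4.867438, so the contractor accepts.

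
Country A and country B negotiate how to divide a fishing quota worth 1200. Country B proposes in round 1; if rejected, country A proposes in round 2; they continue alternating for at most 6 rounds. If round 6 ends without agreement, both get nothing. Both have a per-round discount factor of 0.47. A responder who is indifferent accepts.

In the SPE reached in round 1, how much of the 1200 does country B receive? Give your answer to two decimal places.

807.53

By backward induction:
Round 6 (country A proposes): rejection yields 0 for country B; country A offers 0 and keeps 1200.
Round 5 (country B proposes): country A can get 1200 next round, worth 0.47 × 1200 = 564 now, so country B offers 564, keeping 636.
Round 4 (country A proposes): country B can get 636 next round, worth 0.47 × 636 = 298.92 now. Country A offers 298.92 and keeps 1200 − 298.92 = 901.08.
Round 3 (country B proposes): country A can get 901.08 next round, worth 0.47 × 901.08 = 423.5076 now, so country B offers 423.5076, keeping 776.4924.
Round 2 (country A proposes): country B can get 776.4924 next round, worth 0.47 × 776.4924 = 364.951428 now; country A offers that and keeps 835.048572.
Round 1 (country B proposes): country A can get 835.048572 next round, worth 0.47 × 835.048572 = 392.47282884 now, so country B offers 392.47282884, keeping 807.52717116.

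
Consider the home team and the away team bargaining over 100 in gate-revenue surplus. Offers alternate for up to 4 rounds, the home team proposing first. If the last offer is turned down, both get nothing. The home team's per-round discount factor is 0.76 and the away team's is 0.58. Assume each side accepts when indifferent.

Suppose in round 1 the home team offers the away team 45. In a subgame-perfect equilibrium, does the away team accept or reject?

Accept

Round 4 (the away team proposes): rejection yields 0 for the home team; the away team offers 0 and keeps 100.
Round 3 (the home team proposes): the away team can get 100 next round, worth 0.58 × 100 = 58 now, so the home team offers 58, keeping 42.
Round 2 (the away team proposes): the home team can get 42 next round, worth 0.76 × 42 = 31.92 now. The away team offers 31.92 and keeps 100 − 31.92 = 68.08.
So by rejecting in round 1, the away team gets 68.08 next round, worth 0.58 × 68.08 = 39.4864 now.
Offer 45 ≥ 39.4864, so the away team accepts.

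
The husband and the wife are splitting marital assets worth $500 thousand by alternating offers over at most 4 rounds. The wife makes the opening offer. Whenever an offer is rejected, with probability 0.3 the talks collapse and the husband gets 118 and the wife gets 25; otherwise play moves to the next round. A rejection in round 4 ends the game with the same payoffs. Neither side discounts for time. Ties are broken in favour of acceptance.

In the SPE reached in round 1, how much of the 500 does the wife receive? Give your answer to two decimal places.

By backward induction:
Round 4 (the husband proposes): the wife gets 25 if talks fail, so the husband offers 25 and keeps 475.
Round 3 (the wife proposes): rejecting gives the husband an expected 0.7 × 475 + 0.3 × 118 = 367.9, so the wife offers 367.9, keeping 132.1.
Round 2 (the husband proposes): rejecting gives the wife an expected 0.7 × 132.1 + 0.3 × 25 = 99.97, so the husband offers 99.97, keeping 400.03.
Round 1 (the wife proposes): rejecting gives the husband an expected 0.7 × 400.03 + 0.3 × 118 = 315.421. The wife offers 315.421 and keeps 500 − 315.421 = 184.579.

184.58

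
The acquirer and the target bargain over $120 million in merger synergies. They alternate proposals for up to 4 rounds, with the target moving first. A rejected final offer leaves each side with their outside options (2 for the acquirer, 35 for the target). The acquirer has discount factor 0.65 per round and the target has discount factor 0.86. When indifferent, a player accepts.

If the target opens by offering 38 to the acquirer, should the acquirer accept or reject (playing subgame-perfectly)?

Round 4 (the acquirer proposes): the target gets 35 if talks fail, so the acquirer offers 35 and keeps 85.
Round 3 (the target proposes): the acquirer can get 85 next round, worth 0.65 × 85 = 55.25 now. The target offers 55.25 and keeps 120 − 55.25 = 64.75.
Round 2 (the acquirer proposes): the target can get 64.75 next round, worth 0.86 × 64.75 = 55.685 now, so the acquirer offers 55.685, keeping 64.315.
So by rejecting in round 1, the acquirer gets 64.315 next round, worth 0.65 × 64.315 = 41.80475 now.
Offer 38 < 41.80475, so the acquirer rejects.

Reject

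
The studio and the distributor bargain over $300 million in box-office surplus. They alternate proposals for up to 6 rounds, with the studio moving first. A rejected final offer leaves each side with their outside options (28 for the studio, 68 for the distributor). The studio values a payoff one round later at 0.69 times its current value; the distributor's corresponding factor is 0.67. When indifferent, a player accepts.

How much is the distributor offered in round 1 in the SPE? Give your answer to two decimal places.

Round 6 (the distributor proposes): the studio gets 28 if talks fail, so the distributor offers 28 and keeps 272.
Round 5 (the studio proposes): the distributor can get 272 next round, worth 0.67 × 272 = 182.24 now, so the studio offers 182.24, keeping 117.76.
Round 4 (the distributor proposes): the studio can get 117.76 next round, worth 0.69 × 117.76 = 81.2544 now, so the distributor offers 81.2544, keeping 218.7456.
Round 3 (the studio proposes): the distributor can get 218.7456 next round, worth 0.67 × 218.7456 = 146.559552 now, so the studio offers 146.559552, keeping 153.440448.
Round 2 (the distributor proposes): the studio can get 153.440448 next round, worth 0.69 × 153.440448 = 105.87390912 now; the distributor offers that and keeps 194.12609088.
Round 1 (the studio proposes): the distributor can get 194.12609088 next round, worth 0.67 × 194.12609088 = 130.0644808896 now, so the studio offers 130.0644808896, keeping 169.9355191104.

130.06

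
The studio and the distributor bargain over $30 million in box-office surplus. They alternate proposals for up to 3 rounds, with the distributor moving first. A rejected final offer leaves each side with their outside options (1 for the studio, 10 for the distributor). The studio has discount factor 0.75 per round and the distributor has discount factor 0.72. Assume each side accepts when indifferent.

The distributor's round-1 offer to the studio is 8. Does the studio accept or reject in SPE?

Work out the studio's continuation value if the offer is rejected.
Round 3 (the distributor proposes): the studio gets 1 if talks fail, so the distributor offers 1 and keeps 29.
Round 2 (the studio proposes): the distributor can get 29 next round, worth 0.72 × 29 = 20.88 now, so the studio offers 20.88, keeping 9.12.
So by rejecting in round 1, the studio gets 9.12 next round, worth 0.75 × 9.12 = 6.84 now.
Offer 8 ≥ 6.84, so the studio accepts.

Accept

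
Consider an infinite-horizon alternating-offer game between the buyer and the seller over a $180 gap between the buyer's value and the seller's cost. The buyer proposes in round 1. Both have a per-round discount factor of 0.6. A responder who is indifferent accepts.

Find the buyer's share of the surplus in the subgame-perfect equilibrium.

112.5

When the buyer proposes, the seller accepts any offer worth at least 0.6 times what the seller would get by proposing next round; and vice versa.
This gives x = 180 − 0.6y and y = 180 − 0.6x, where x and y are each side's share when it proposes.
Hence (1 − 0.6·0.6)x = 180(1 − 0.6), i.e. 0.64·x = 72.
x = 112.5; the seller's share is 180 − x = 67.5.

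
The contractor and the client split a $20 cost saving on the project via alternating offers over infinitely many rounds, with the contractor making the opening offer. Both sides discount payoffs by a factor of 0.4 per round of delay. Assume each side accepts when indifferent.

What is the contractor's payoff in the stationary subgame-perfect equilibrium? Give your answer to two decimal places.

When the contractor proposes, the client accepts any offer worth at least 0.4 times what the client would get by proposing next round; and vice versa.
This gives x = 20 − 0.4y and y = 20 − 0.4x, where x and y are each side's share when it proposes.
Hence (1 − 0.4·0.4)x = 20(1 − 0.4), i.e. 0.84·x = 12.
x ≈ 14.2857; the client's share is 20 − x ≈ 5.7143.

14.29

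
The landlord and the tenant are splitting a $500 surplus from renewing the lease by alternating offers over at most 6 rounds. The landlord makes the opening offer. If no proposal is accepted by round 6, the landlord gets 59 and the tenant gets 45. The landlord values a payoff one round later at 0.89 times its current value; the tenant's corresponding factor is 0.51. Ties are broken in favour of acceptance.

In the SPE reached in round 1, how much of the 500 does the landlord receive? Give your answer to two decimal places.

Round 6 (the tenant proposes): the landlord gets 59 if talks fail, so the tenant offers 59 and keeps 441.
Round 5 (the landlord proposes): the tenant can get 441 next round, worth 0.51 × 441 = 224.91 now; the landlord offers that and keeps 275.09.
Round 4 (the tenant proposes): the landlord can get 275.09 next round, worth 0.89 × 275.09 = 244.8301 now; the tenant offers that and keeps 255.1699.
Round 3 (the landlord proposes): the tenant can get 255.1699 next round, worth 0.51 × 255.1699 = 130.136649 now; the landlord offers that and keeps 369.863351.
Round 2 (the tenant proposes): the landlord can get 369.863351 next round, worth 0.89 × 369.863351 = 329.17838239 now. The tenant offers 329.17838239 and keeps 500 − 329.17838239 = 170.82161761.
Round 1 (the landlord proposes): the tenant can get 170.82161761 next round, worth 0.51 × 170.82161761 = 87.1190249811 now. The landlord offers 87.1190249811 and keeps 500 − 87.1190249811 = 412.8809750189.

412.88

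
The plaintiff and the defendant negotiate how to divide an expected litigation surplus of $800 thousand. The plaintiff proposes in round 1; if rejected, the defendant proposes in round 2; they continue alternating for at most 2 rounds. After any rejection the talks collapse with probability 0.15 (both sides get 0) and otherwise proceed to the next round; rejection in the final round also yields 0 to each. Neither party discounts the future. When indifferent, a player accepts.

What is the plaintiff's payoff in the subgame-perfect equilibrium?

Round 2 (the defendant proposes): rejection yields 0 for the plaintiff; the defendant offers 0 and keeps 800.
Round 1 (the plaintiff proposes): rejecting gives the defendant an expected 0.85 × 800 = 680, so the plaintiff offers 680, keeping 120.

120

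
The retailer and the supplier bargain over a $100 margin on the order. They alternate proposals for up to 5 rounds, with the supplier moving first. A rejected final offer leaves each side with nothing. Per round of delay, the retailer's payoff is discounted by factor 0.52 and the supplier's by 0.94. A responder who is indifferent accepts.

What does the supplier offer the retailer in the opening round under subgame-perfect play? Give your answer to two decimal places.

Round 5 (the supplier proposes): the retailer will accept anything ≥ 0, so the supplier offers 0 and keeps 100.
Round 4 (the retailer proposes): the supplier can get 100 next round, worth 0.94 × 100 = 94 now; the retailer offers that and keeps 6.
Round 3 (the supplier proposes): the retailer can get 6 next round, worth 0.52 × 6 = 3.12 now. The supplier offers 3.12 and keeps 100 − 3.12 = 96.88.
Round 2 (the retailer proposes): the supplier can get 96.88 next round, worth 0.94 × 96.88 = 91.0672 now, so the retailer offers 91.0672, keeping 8.9328.
Round 1 (the supplier proposes): the retailer can get 8.9328 next round, worth 0.52 × 8.9328 = 4.645056 now; the supplier offers that and keeps 95.354944.

4.65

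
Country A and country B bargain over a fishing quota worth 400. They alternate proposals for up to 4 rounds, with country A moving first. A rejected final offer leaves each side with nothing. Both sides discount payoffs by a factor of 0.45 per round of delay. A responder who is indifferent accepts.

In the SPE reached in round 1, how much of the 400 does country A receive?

264.55

Work backward from the last round.
Round 4 (country B proposes): rejection yields 0 for country A; country B offers 0 and keeps 400.
Round 3 (country A proposes): country B can get 400 next round, worth 0.45 × 400 = 180 now; country A offers that and keeps 220.
Round 2 (country B proposes): country A can get 220 next round, worth 0.45 × 220 = 99 now. Country B offers 99 and keeps 400 − 99 = 301.
Round 1 (country A proposes): country B can get 301 next round, worth 0.45 × 301 = 135.45 now. Country A offers 135.45 and keeps 400 − 135.45 = 264.55.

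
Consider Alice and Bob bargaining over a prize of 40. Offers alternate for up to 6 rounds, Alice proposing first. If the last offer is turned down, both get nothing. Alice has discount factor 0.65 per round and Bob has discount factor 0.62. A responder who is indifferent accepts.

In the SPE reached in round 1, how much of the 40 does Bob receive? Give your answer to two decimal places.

16.21

Round 6 (Bob proposes): Alice will accept anything ≥ 0, so Bob offers 0 and keeps 40.
Round 5 (Alice proposes): Bob can get 40 next round, worth 0.62 × 40 = 24.8 now; Alice offers that and keeps 15.2.
Round 4 (Bob proposes): Alice can get 15.2 next round, worth 0.65 × 15.2 = 9.88 now, so Bob offers 9.88, keeping 30.12.
Round 3 (Alice proposes): Bob can get 30.12 next round, worth 0.62 × 30.12 = 18.6744 now. Alice offers 18.6744 and keeps 40 − 18.6744 = 21.3256.
Round 2 (Bob proposes): Alice can get 21.3256 next round, worth 0.65 × 21.3256 = 13.86164 now; Bob offers that and keeps 26.13836.
Round 1 (Alice proposes): Bob can get 26.13836 next round, worth 0.62 × 26.13836 = 16.2057832 now, so Alice offers 16.2057832, keeping 23.7942168.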